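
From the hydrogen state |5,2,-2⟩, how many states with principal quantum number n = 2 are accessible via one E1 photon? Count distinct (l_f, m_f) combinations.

1

E1 requires Δl = ±1, so l_f ∈ {1, 3}; with 0 ≤ l_f ≤ n_f−1 = 1, the allowed l_f values are {1}.
For l_f = 1: m_f ∈ {m_i−1, m_i, m_i+1} ∩ [−1, 1] = {-1} → 1 state.
Total: 1.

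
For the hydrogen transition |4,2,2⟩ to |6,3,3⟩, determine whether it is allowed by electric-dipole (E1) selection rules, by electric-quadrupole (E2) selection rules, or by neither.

Δl = 3 − 2 = +1; l_i + l_f = 5.
Δm_l = +1.
E1 (Δl = ±1, |Δm_l| ≤ 1): satisfied.
E2 (Δl = 0,±2, l_i+l_f ≥ 2, |Δm_l| ≤ 2): not satisfied.

E1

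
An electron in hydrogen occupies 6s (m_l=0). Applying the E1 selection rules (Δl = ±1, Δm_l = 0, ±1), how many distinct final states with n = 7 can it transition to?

E1 requires Δl = ±1, so l_f ∈ {-1, 1}; with 0 ≤ l_f ≤ n_f−1 = 6, the allowed l_f values are {1}.
For l_f = 1: m_f ∈ {m_i−1, m_i, m_i+1} ∩ [−1, 1] = {-1, 0, 1} → 3 states.
Total: 3.

3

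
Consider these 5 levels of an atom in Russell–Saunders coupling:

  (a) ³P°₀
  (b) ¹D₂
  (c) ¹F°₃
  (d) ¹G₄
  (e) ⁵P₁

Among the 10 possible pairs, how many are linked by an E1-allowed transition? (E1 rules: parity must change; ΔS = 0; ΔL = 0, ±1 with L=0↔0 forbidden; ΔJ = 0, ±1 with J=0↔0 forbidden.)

2

(a)–(b): forbidden (ΔS, ΔJ).
(a)–(c): forbidden (parity, ΔS, ΔL, ΔJ).
(a)–(d): forbidden (ΔS, ΔL, ΔJ).
(a)–(e): forbidden (ΔS).
(b)–(c): allowed.
(b)–(d): forbidden (parity, ΔL, ΔJ).
(b)–(e): forbidden (parity, ΔS).
(c)–(d): allowed.
(c)–(e): forbidden (ΔS, ΔL, ΔJ).
(d)–(e): forbidden (parity, ΔS, ΔL, ΔJ).
Allowed pairs: 2 of 10.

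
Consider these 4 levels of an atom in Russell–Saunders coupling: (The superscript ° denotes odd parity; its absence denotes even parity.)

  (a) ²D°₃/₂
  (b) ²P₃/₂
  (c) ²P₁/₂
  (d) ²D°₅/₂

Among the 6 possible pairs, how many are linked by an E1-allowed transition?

(a)–(b): allowed.
(a)–(c): allowed.
(a)–(d): forbidden (parity).
(b)–(c): forbidden (parity).
(b)–(d): allowed.
(c)–(d): forbidden (ΔJ).
Allowed pairs: 3 of 6.

3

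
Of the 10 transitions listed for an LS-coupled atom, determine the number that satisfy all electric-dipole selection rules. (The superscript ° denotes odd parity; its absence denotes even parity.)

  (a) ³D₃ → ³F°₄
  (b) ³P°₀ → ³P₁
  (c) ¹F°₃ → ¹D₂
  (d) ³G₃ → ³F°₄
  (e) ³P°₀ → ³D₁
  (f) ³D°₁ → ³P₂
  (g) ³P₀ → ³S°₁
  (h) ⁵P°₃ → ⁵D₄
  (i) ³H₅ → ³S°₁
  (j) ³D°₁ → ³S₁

8

(a) allowed
(b) allowed
(c) allowed
(d) allowed
(e) allowed
(f) allowed
(g) allowed
(h) allowed
(i) forbidden (ΔL, ΔJ fail)
(j) forbidden (ΔL fails)
Total allowed: 8 of 10.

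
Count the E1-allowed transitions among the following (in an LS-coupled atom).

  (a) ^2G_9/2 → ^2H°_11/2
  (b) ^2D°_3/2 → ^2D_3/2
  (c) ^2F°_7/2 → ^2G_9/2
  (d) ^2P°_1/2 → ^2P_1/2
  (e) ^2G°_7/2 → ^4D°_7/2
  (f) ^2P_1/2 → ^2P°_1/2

(a) allowed
(b) allowed
(c) allowed
(d) allowed
(e) forbidden (parity, ΔS, ΔL fail)
(f) allowed
Total allowed: 5 of 6.

5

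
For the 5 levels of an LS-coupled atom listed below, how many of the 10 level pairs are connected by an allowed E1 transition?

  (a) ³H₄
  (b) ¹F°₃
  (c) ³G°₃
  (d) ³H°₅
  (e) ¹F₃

3

(a)–(b): forbidden (ΔS, ΔL).
(a)–(c): allowed.
(a)–(d): allowed.
(a)–(e): forbidden (parity, ΔS, ΔL).
(b)–(c): forbidden (parity, ΔS).
(b)–(d): forbidden (parity, ΔS, ΔL, ΔJ).
(b)–(e): allowed.
(c)–(d): forbidden (parity, ΔJ).
(c)–(e): forbidden (ΔS).
(d)–(e): forbidden (ΔS, ΔL, ΔJ).
Allowed pairs: 3 of 10.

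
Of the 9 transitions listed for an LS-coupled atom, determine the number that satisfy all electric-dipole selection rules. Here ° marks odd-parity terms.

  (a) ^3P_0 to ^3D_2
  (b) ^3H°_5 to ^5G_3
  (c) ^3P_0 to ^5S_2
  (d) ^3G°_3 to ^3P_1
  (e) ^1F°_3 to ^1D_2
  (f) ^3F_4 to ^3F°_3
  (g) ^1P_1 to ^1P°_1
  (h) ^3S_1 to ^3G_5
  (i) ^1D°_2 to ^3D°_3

(a) forbidden (parity, ΔJ fail)
(b) forbidden (ΔS, ΔJ fail)
(c) forbidden (parity, ΔS, ΔJ fail)
(d) forbidden (ΔL, ΔJ fail)
(e) allowed
(f) allowed
(g) allowed
(h) forbidden (parity, ΔL, ΔJ fail)
(i) forbidden (parity, ΔS fail)
Total allowed: 3 of 9.

3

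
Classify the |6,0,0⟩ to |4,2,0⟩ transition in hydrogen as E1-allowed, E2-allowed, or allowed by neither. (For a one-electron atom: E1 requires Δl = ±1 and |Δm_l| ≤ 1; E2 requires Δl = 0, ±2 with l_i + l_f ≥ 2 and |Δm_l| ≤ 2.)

E2

Δl = 2 − 0 = +2; l_i + l_f = 2.
Δm_l = +0.
E1 (Δl = ±1, |Δm_l| ≤ 1): not satisfied.
E2 (Δl = 0,±2, l_i+l_f ≥ 2, |Δm_l| ≤ 2): satisfied.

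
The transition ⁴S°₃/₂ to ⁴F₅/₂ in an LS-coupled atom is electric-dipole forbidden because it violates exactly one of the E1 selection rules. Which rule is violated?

the ΔL = 0, ±1 rule

Initial level: S=3/2, L=0, J=3/2, parity odd. Final level: S=3/2, L=3, J=5/2, parity even.
Parity must change: odd → even — passes.
ΔS = 0: S: 3/2 → 3/2 — passes.
ΔL = 0, ±1 (not L=0↔0): L: 0 → 3, ΔL = +3 — fails.
ΔJ = 0, ±1 (not J=0↔0): J: 3/2 → 5/2, ΔJ = +1 — passes.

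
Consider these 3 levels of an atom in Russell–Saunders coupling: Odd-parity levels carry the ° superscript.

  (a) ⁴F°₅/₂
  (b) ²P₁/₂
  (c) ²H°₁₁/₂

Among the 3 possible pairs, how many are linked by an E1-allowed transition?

0

(a)–(b): forbidden (ΔS, ΔL, ΔJ).
(a)–(c): forbidden (parity, ΔS, ΔL, ΔJ).
(b)–(c): forbidden (ΔL, ΔJ).
Allowed pairs: 0 of 3.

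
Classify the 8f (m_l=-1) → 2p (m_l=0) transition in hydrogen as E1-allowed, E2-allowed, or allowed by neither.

E2

Δl = 1 − 3 = -2; l_i + l_f = 4.
Δm_l = +1.
E1 (Δl = ±1, |Δm_l| ≤ 1): not satisfied.
E2 (Δl = 0,±2, l_i+l_f ≥ 2, |Δm_l| ≤ 2): satisfied.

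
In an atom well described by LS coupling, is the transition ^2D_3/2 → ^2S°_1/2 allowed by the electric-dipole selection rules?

Parity must change: even → odd — satisfied.
ΔS = 0: S: 1/2 → 1/2 — satisfied.
ΔL = 0, ±1 (not L=0↔0): L: 2 → 0, ΔL = -2 — violated.
ΔJ = 0, ±1 (not J=0↔0): J: 3/2 → 1/2, ΔJ = -1 — satisfied.
Rule(s) violated: ΔL.

forbidden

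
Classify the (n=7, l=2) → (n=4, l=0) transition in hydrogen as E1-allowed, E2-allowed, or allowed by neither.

Δl = 0 − 2 = -2; l_i + l_f = 2.
E1 (Δl = ±1): not satisfied.
E2 (Δl = 0,±2, l_i+l_f ≥ 2): satisfied.

E2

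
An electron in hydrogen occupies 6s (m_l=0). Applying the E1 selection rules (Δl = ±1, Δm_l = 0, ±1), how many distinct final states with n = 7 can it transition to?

3

E1 requires Δl = ±1, so l_f ∈ {-1, 1}; with 0 ≤ l_f ≤ n_f−1 = 6, the allowed l_f values are {1}.
For l_f = 1: m_f ∈ {m_i−1, m_i, m_i+1} ∩ [−1, 1] = {-1, 0, 1} → 3 states.
Total: 3.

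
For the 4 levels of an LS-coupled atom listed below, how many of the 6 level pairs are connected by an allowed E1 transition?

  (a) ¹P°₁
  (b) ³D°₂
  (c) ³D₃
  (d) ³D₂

2

(a)–(b): forbidden (parity, ΔS).
(a)–(c): forbidden (ΔS, ΔJ).
(a)–(d): forbidden (ΔS).
(b)–(c): allowed.
(b)–(d): allowed.
(c)–(d): forbidden (parity).
Allowed pairs: 2 of 6.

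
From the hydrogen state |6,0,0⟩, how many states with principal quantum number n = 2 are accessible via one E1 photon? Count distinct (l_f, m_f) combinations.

3

E1 requires Δl = ±1, so l_f ∈ {-1, 1}; with 0 ≤ l_f ≤ n_f−1 = 1, the allowed l_f values are {1}.
For l_f = 1: m_f ∈ {m_i−1, m_i, m_i+1} ∩ [−1, 1] = {-1, 0, 1} → 3 states.
Total: 3.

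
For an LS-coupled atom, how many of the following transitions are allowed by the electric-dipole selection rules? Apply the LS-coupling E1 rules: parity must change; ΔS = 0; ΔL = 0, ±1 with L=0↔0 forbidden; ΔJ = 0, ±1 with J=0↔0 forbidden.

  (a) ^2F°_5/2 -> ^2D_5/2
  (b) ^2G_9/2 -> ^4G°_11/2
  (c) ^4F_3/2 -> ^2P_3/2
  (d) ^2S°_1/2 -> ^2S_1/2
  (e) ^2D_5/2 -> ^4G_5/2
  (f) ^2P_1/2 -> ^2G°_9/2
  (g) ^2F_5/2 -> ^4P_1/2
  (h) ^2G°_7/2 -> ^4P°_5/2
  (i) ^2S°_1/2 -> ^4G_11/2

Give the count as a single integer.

1

(a) allowed
(b) forbidden (ΔS fails)
(c) forbidden (parity, ΔS, ΔL fail)
(d) forbidden (ΔL fails)
(e) forbidden (parity, ΔS, ΔL fail)
(f) forbidden (ΔL, ΔJ fail)
(g) forbidden (parity, ΔS, ΔL, ΔJ fail)
(h) forbidden (parity, ΔS, ΔL fail)
(i) forbidden (ΔS, ΔL, ΔJ fail)
Total allowed: 1 of 9.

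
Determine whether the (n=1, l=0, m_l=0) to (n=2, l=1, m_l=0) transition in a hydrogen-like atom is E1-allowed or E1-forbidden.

allowed

l: 0 → 1 (Δl = +1). Δl = ±1 ok.
Δm_l = 0 − (0) = +0. E1 requires Δm_l = 0, ±1: ok.
All E1 selection rules are satisfied.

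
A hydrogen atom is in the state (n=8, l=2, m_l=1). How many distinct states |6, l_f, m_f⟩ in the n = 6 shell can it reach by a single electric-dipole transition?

E1 requires Δl = ±1, so l_f ∈ {1, 3}; with 0 ≤ l_f ≤ n_f−1 = 5, the allowed l_f values are {1, 3}.
For l_f = 1: m_f ∈ {m_i−1, m_i, m_i+1} ∩ [−1, 1] = {0, 1} → 2 states.
For l_f = 3: m_f ∈ {m_i−1, m_i, m_i+1} ∩ [−3, 3] = {0, 1, 2} → 3 states.
Total: 5.

5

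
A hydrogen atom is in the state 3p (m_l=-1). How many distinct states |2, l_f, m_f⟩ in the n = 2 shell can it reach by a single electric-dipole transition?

1

E1 requires Δl = ±1, so l_f ∈ {0, 2}; with 0 ≤ l_f ≤ n_f−1 = 1, the allowed l_f values are {0}.
For l_f = 0: m_f ∈ {m_i−1, m_i, m_i+1} ∩ [−0, 0] = {0} → 1 state.
Total: 1.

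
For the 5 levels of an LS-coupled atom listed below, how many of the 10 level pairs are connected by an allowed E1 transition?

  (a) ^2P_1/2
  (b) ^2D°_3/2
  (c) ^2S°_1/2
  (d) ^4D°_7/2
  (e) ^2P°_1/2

(a)–(b): allowed.
(a)–(c): allowed.
(a)–(d): forbidden (ΔS, ΔJ).
(a)–(e): allowed.
(b)–(c): forbidden (parity, ΔL).
(b)–(d): forbidden (parity, ΔS, ΔJ).
(b)–(e): forbidden (parity).
(c)–(d): forbidden (parity, ΔS, ΔL, ΔJ).
(c)–(e): forbidden (parity).
(d)–(e): forbidden (parity, ΔS, ΔJ).
Allowed pairs: 3 of 10.

3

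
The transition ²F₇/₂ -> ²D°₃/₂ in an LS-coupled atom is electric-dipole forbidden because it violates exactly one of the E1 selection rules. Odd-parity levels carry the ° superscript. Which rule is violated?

Initial level: S=1/2, L=3, J=7/2, parity even. Final level: S=1/2, L=2, J=3/2, parity odd.
Parity must change: even → odd — satisfied.
ΔS = 0: S: 1/2 → 1/2 — satisfied.
ΔL = 0, ±1 (not L=0↔0): L: 3 → 2, ΔL = -1 — satisfied.
ΔJ = 0, ±1 (not J=0↔0): J: 7/2 → 3/2, ΔJ = -2 — violated.

the ΔJ = 0, ±1 rule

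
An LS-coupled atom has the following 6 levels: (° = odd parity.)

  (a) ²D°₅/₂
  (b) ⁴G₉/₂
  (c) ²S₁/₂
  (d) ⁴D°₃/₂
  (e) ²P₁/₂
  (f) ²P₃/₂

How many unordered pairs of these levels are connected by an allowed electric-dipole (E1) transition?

(a)–(b): forbidden (ΔS, ΔL, ΔJ).
(a)–(c): forbidden (ΔL, ΔJ).
(a)–(d): forbidden (parity, ΔS).
(a)–(e): forbidden (ΔJ).
(a)–(f): allowed.
(b)–(c): forbidden (parity, ΔS, ΔL, ΔJ).
(b)–(d): forbidden (ΔL, ΔJ).
(b)–(e): forbidden (parity, ΔS, ΔL, ΔJ).
(b)–(f): forbidden (parity, ΔS, ΔL, ΔJ).
(c)–(d): forbidden (ΔS, ΔL).
(c)–(e): forbidden (parity).
(c)–(f): forbidden (parity).
(d)–(e): forbidden (ΔS).
(d)–(f): forbidden (ΔS).
(e)–(f): forbidden (parity).
Allowed pairs: 1 of 15.

1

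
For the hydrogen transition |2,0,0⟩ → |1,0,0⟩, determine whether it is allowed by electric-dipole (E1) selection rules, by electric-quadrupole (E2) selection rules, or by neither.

neither

Δl = 0 − 0 = +0; l_i + l_f = 0.
Δm_l = +0.
E1 (Δl = ±1, |Δm_l| ≤ 1): not satisfied.
E2 (Δl = 0,±2, l_i+l_f ≥ 2, |Δm_l| ≤ 2): not satisfied.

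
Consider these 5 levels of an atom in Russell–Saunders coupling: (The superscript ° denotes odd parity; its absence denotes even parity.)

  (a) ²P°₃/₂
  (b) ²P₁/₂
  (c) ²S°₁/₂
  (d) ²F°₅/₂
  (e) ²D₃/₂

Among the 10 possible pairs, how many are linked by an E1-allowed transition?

4

(a)–(b): allowed.
(a)–(c): forbidden (parity).
(a)–(d): forbidden (parity, ΔL).
(a)–(e): allowed.
(b)–(c): allowed.
(b)–(d): forbidden (ΔL, ΔJ).
(b)–(e): forbidden (parity).
(c)–(d): forbidden (parity, ΔL, ΔJ).
(c)–(e): forbidden (ΔL).
(d)–(e): allowed.
Allowed pairs: 4 of 10.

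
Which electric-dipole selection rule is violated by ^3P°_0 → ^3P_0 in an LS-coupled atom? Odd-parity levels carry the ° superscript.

the J=0 ↔ J=0 exclusion

Reading off the term symbols: S 1→1, L 1→1, J 0→0, parity odd→even.
Parity must change: odd → even — passes.
ΔS = 0: S: 1 → 1 — passes.
ΔL = 0, ±1 (not L=0↔0): L: 1 → 1, ΔL = +0 — passes.
ΔJ = 0, ±1 (not J=0↔0): J: 0 → 0, ΔJ = +0 — fails.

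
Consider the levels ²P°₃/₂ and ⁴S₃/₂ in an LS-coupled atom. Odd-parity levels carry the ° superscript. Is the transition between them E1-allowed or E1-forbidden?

forbidden

Initial level: S=1/2, L=1, J=3/2, parity odd. Final level: S=3/2, L=0, J=3/2, parity even.
ΔL = 0, ±1 (not L=0↔0): L: 1 → 0, ΔL = -1 — satisfied.
ΔJ = 0, ±1 (not J=0↔0): J: 3/2 → 3/2, ΔJ = +0 — satisfied.
ΔS = 0: S: 1/2 → 3/2 — violated.
Parity must change: odd → even — satisfied.
Rule(s) violated: ΔS.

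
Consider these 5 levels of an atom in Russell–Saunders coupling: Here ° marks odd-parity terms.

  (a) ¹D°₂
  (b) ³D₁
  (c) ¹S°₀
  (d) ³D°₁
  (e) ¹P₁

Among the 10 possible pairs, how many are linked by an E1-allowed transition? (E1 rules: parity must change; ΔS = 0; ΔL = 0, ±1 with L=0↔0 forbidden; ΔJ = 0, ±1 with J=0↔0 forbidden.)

3

(a)–(b): forbidden (ΔS).
(a)–(c): forbidden (parity, ΔL, ΔJ).
(a)–(d): forbidden (parity, ΔS).
(a)–(e): allowed.
(b)–(c): forbidden (ΔS, ΔL).
(b)–(d): allowed.
(b)–(e): forbidden (parity, ΔS).
(c)–(d): forbidden (parity, ΔS, ΔL).
(c)–(e): allowed.
(d)–(e): forbidden (ΔS).
Allowed pairs: 3 of 10.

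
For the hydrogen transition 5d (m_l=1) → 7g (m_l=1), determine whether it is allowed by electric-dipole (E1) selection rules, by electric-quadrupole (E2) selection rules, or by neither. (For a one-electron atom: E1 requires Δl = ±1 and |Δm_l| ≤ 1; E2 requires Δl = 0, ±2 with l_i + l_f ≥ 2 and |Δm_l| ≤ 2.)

E2

Δl = 4 − 2 = +2; l_i + l_f = 6.
Δm_l = +0.
E1 (Δl = ±1, |Δm_l| ≤ 1): not satisfied.
E2 (Δl = 0,±2, l_i+l_f ≥ 2, |Δm_l| ≤ 2): satisfied.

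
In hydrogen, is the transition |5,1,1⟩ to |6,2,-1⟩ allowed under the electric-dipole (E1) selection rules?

forbidden

Δl = 2 − 1 = +1; the E1 rule Δl = ±1 is passes.
Δm_l = -1 − (1) = -2. E1 requires Δm_l = 0, ±1: fails.
The transition is electric-dipole forbidden.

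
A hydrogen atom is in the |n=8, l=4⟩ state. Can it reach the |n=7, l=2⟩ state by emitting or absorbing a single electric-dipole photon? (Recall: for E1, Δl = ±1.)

forbidden

l: 4 → 2 (Δl = -2). Δl = ±1 violated.
The transition is electric-dipole forbidden.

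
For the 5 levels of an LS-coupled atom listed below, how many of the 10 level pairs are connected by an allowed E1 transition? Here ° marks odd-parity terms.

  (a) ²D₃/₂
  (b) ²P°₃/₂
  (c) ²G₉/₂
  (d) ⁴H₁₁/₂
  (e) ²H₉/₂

(a)–(b): allowed.
(a)–(c): forbidden (parity, ΔL, ΔJ).
(a)–(d): forbidden (parity, ΔS, ΔL, ΔJ).
(a)–(e): forbidden (parity, ΔL, ΔJ).
(b)–(c): forbidden (ΔL, ΔJ).
(b)–(d): forbidden (ΔS, ΔL, ΔJ).
(b)–(e): forbidden (ΔL, ΔJ).
(c)–(d): forbidden (parity, ΔS).
(c)–(e): forbidden (parity).
(d)–(e): forbidden (parity, ΔS).
Allowed pairs: 1 of 10.

1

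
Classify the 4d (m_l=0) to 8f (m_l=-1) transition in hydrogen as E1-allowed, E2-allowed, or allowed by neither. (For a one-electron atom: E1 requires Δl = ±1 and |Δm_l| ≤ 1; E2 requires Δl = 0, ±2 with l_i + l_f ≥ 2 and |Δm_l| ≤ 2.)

Δl = 3 − 2 = +1; l_i + l_f = 5.
Δm_l = -1.
E1 (Δl = ±1, |Δm_l| ≤ 1): satisfied.
E2 (Δl = 0,±2, l_i+l_f ≥ 2, |Δm_l| ≤ 2): not satisfied.

E1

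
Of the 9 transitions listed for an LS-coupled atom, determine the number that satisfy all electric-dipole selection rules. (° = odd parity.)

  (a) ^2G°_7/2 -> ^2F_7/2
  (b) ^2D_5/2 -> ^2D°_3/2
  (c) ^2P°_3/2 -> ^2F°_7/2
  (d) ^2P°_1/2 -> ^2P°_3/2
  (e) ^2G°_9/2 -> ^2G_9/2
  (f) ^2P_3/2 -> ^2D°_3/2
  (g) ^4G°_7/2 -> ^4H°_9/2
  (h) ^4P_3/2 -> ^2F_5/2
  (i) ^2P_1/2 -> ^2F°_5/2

4

(a) allowed
(b) allowed
(c) forbidden (parity, ΔL, ΔJ fail)
(d) forbidden (parity fails)
(e) allowed
(f) allowed
(g) forbidden (parity fails)
(h) forbidden (parity, ΔS, ΔL fail)
(i) forbidden (ΔL, ΔJ fail)
Total allowed: 4 of 9.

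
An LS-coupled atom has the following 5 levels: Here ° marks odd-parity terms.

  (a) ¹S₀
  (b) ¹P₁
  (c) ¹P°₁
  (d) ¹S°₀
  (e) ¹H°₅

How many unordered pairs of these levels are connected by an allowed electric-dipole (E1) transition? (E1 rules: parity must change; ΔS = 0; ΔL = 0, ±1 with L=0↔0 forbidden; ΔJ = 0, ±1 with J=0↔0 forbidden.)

3

(a)–(b): forbidden (parity).
(a)–(c): allowed.
(a)–(d): forbidden (ΔL, ΔJ).
(a)–(e): forbidden (ΔL, ΔJ).
(b)–(c): allowed.
(b)–(d): allowed.
(b)–(e): forbidden (ΔL, ΔJ).
(c)–(d): forbidden (parity).
(c)–(e): forbidden (parity, ΔL, ΔJ).
(d)–(e): forbidden (parity, ΔL, ΔJ).
Allowed pairs: 3 of 10.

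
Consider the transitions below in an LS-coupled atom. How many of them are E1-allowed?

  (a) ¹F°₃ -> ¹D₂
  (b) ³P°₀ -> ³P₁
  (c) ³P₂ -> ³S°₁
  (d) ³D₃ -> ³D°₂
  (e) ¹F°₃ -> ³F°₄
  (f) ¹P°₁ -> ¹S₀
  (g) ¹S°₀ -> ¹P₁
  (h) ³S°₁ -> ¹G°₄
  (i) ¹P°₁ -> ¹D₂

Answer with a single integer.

7

(a) allowed
(b) allowed
(c) allowed
(d) allowed
(e) forbidden (parity, ΔS fail)
(f) allowed
(g) allowed
(h) forbidden (parity, ΔS, ΔL, ΔJ fail)
(i) allowed
Total allowed: 7 of 9.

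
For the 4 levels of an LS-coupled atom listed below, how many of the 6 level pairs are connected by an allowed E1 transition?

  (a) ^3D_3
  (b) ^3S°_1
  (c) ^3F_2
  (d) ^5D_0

(a)–(b): forbidden (ΔL, ΔJ).
(a)–(c): forbidden (parity).
(a)–(d): forbidden (parity, ΔS, ΔJ).
(b)–(c): forbidden (ΔL).
(b)–(d): forbidden (ΔS, ΔL).
(c)–(d): forbidden (parity, ΔS, ΔJ).
Allowed pairs: 0 of 6.

0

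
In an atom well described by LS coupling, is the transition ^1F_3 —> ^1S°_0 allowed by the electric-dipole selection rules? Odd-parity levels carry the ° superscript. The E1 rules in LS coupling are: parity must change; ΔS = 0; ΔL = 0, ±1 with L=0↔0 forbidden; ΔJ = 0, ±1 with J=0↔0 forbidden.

Parity must change: even → odd — ok.
ΔS = 0: S: 0 → 0 — ok.
ΔL = 0, ±1 (not L=0↔0): L: 3 → 0, ΔL = -3 — fails.
ΔJ = 0, ±1 (not J=0↔0): J: 3 → 0, ΔJ = -3 — fails.
Rule(s) violated: ΔL, ΔJ.

forbidden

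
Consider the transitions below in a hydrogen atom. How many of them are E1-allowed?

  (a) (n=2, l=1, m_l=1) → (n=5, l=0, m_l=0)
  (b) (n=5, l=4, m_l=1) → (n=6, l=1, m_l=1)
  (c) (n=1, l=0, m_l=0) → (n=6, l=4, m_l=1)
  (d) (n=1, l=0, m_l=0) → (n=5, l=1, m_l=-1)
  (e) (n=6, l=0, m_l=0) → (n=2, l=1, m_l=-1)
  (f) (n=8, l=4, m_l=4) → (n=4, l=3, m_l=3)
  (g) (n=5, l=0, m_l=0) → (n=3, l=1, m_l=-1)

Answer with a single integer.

(a) allowed
(b) forbidden — Δl = -3 (E1 requires Δl = ±1)
(c) forbidden — Δl = +4 (E1 requires Δl = ±1)
(d) allowed
(e) allowed
(f) allowed
(g) allowed
Total allowed: 5 of 7.

5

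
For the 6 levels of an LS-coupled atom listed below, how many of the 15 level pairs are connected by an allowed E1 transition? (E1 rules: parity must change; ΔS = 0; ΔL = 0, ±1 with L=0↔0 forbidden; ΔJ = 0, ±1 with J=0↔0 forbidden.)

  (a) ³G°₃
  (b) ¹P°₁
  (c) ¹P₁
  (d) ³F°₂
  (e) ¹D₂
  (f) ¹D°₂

4

(a)–(b): forbidden (parity, ΔS, ΔL, ΔJ).
(a)–(c): forbidden (ΔS, ΔL, ΔJ).
(a)–(d): forbidden (parity).
(a)–(e): forbidden (ΔS, ΔL).
(a)–(f): forbidden (parity, ΔS, ΔL).
(b)–(c): allowed.
(b)–(d): forbidden (parity, ΔS, ΔL).
(b)–(e): allowed.
(b)–(f): forbidden (parity).
(c)–(d): forbidden (ΔS, ΔL).
(c)–(e): forbidden (parity).
(c)–(f): allowed.
(d)–(e): forbidden (ΔS).
(d)–(f): forbidden (parity, ΔS).
(e)–(f): allowed.
Allowed pairs: 4 of 15.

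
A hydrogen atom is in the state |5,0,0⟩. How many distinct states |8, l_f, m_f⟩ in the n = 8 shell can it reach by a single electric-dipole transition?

E1 requires Δl = ±1, so l_f ∈ {-1, 1}; with 0 ≤ l_f ≤ n_f−1 = 7, the allowed l_f values are {1}.
For l_f = 1: m_f ∈ {m_i−1, m_i, m_i+1} ∩ [−1, 1] = {-1, 0, 1} → 3 states.
Total: 3.

3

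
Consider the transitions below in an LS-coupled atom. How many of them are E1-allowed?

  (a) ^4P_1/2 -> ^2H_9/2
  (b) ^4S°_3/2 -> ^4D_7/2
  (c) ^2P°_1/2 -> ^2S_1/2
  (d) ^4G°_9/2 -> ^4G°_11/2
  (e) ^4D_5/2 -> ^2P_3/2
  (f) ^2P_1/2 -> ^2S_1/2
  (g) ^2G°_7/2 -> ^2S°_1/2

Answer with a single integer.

(a) forbidden (parity, ΔS, ΔL, ΔJ fail)
(b) forbidden (ΔL, ΔJ fail)
(c) allowed
(d) forbidden (parity fails)
(e) forbidden (parity, ΔS fail)
(f) forbidden (parity fails)
(g) forbidden (parity, ΔL, ΔJ fail)
Total allowed: 1 of 7.

1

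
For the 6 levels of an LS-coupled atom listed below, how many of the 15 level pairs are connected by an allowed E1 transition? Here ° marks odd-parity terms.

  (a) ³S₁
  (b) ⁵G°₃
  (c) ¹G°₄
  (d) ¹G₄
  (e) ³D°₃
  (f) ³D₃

(a)–(b): forbidden (ΔS, ΔL, ΔJ).
(a)–(c): forbidden (ΔS, ΔL, ΔJ).
(a)–(d): forbidden (parity, ΔS, ΔL, ΔJ).
(a)–(e): forbidden (ΔL, ΔJ).
(a)–(f): forbidden (parity, ΔL, ΔJ).
(b)–(c): forbidden (parity, ΔS).
(b)–(d): forbidden (ΔS).
(b)–(e): forbidden (parity, ΔS, ΔL).
(b)–(f): forbidden (ΔS, ΔL).
(c)–(d): allowed.
(c)–(e): forbidden (parity, ΔS, ΔL).
(c)–(f): forbidden (ΔS, ΔL).
(d)–(e): forbidden (ΔS, ΔL).
(d)–(f): forbidden (parity, ΔS, ΔL).
(e)–(f): allowed.
Allowed pairs: 2 of 15.

2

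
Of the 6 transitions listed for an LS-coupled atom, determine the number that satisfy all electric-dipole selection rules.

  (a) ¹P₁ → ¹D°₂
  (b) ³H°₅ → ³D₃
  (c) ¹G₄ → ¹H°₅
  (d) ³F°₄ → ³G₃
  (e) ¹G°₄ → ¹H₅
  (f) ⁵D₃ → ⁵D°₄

(a) allowed
(b) forbidden (ΔL, ΔJ fail)
(c) allowed
(d) allowed
(e) allowed
(f) allowed
Total allowed: 5 of 6.

5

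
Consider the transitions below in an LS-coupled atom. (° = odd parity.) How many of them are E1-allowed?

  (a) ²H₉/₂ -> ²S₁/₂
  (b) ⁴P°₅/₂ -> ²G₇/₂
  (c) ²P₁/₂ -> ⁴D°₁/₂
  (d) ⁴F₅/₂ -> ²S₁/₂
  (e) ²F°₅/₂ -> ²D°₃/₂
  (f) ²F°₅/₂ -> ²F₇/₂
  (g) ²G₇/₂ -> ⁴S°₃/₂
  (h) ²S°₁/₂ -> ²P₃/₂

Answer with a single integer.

(a) forbidden (parity, ΔL, ΔJ fail)
(b) forbidden (ΔS, ΔL fail)
(c) forbidden (ΔS fails)
(d) forbidden (parity, ΔS, ΔL, ΔJ fail)
(e) forbidden (parity fails)
(f) allowed
(g) forbidden (ΔS, ΔL, ΔJ fail)
(h) allowed
Total allowed: 2 of 8.

2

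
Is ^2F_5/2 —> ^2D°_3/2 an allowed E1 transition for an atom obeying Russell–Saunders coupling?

allowed

Initial level: S=1/2, L=3, J=5/2, parity even. Final level: S=1/2, L=2, J=3/2, parity odd.
Parity must change: even → odd — ✓.
ΔS = 0: S: 1/2 → 1/2 — ✓.
ΔL = 0, ±1 (not L=0↔0): L: 3 → 2, ΔL = -1 — ✓.
ΔJ = 0, ±1 (not J=0↔0): J: 5/2 → 3/2, ΔJ = -1 — ✓.
All four E1 rules are satisfied.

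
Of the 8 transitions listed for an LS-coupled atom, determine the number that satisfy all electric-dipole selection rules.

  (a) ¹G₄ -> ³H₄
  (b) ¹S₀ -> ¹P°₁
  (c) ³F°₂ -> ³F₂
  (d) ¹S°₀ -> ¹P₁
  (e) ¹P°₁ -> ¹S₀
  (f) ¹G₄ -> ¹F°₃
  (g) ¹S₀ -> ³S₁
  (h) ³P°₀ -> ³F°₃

(a) forbidden (parity, ΔS fail)
(b) allowed
(c) allowed
(d) allowed
(e) allowed
(f) allowed
(g) forbidden (parity, ΔS, ΔL fail)
(h) forbidden (parity, ΔL, ΔJ fail)
Total allowed: 5 of 8.

5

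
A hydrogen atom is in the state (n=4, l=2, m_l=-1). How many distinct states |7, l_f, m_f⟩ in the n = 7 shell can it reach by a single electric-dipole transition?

E1 requires Δl = ±1, so l_f ∈ {1, 3}; with 0 ≤ l_f ≤ n_f−1 = 6, the allowed l_f values are {1, 3}.
For l_f = 1: m_f ∈ {m_i−1, m_i, m_i+1} ∩ [−1, 1] = {-1, 0} → 2 states.
For l_f = 3: m_f ∈ {m_i−1, m_i, m_i+1} ∩ [−3, 3] = {-2, -1, 0} → 3 states.
Total: 5.

5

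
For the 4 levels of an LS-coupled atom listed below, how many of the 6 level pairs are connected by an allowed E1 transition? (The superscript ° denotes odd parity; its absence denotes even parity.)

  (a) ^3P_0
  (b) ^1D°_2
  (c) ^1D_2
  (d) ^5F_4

1

(a)–(b): forbidden (ΔS, ΔJ).
(a)–(c): forbidden (parity, ΔS, ΔJ).
(a)–(d): forbidden (parity, ΔS, ΔL, ΔJ).
(b)–(c): allowed.
(b)–(d): forbidden (ΔS, ΔJ).
(c)–(d): forbidden (parity, ΔS, ΔJ).
Allowed pairs: 1 of 6.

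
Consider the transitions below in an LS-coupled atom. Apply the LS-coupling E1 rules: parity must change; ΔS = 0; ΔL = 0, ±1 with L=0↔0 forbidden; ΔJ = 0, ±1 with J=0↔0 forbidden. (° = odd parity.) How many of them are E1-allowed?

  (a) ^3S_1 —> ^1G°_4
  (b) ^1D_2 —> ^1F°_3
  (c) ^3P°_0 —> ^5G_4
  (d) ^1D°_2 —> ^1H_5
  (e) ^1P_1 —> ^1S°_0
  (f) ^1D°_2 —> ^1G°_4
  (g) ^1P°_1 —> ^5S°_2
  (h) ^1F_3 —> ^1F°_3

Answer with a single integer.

3

(a) forbidden (ΔS, ΔL, ΔJ fail)
(b) allowed
(c) forbidden (ΔS, ΔL, ΔJ fail)
(d) forbidden (ΔL, ΔJ fail)
(e) allowed
(f) forbidden (parity, ΔL, ΔJ fail)
(g) forbidden (parity, ΔS fail)
(h) allowed
Total allowed: 3 of 8.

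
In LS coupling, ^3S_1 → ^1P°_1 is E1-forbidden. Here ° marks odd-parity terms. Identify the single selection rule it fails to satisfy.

the ΔS = 0 rule

Initial level: S=1, L=0, J=1, parity even. Final level: S=0, L=1, J=1, parity odd.
Parity must change: even → odd — ok.
ΔS = 0: S: 1 → 0 — fails.
ΔL = 0, ±1 (not L=0↔0): L: 0 → 1, ΔL = +1 — ok.
ΔJ = 0, ±1 (not J=0↔0): J: 1 → 1, ΔJ = +0 — ok.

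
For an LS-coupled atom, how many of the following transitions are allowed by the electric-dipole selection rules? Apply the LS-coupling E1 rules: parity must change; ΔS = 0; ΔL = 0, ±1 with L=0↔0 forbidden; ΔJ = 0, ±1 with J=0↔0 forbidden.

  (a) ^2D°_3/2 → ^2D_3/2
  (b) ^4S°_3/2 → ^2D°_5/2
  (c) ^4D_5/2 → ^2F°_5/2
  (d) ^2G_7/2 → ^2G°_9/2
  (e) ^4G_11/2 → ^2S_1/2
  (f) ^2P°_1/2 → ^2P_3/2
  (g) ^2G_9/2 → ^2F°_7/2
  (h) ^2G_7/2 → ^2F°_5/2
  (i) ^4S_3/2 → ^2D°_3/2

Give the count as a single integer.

(a) allowed
(b) forbidden (parity, ΔS, ΔL fail)
(c) forbidden (ΔS fails)
(d) allowed
(e) forbidden (parity, ΔS, ΔL, ΔJ fail)
(f) allowed
(g) allowed
(h) allowed
(i) forbidden (ΔS, ΔL fail)
Total allowed: 5 of 9.

5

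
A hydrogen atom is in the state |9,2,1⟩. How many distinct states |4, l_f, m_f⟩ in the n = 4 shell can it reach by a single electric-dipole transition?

5

E1 requires Δl = ±1, so l_f ∈ {1, 3}; with 0 ≤ l_f ≤ n_f−1 = 3, the allowed l_f values are {1, 3}.
For l_f = 1: m_f ∈ {m_i−1, m_i, m_i+1} ∩ [−1, 1] = {0, 1} → 2 states.
For l_f = 3: m_f ∈ {m_i−1, m_i, m_i+1} ∩ [−3, 3] = {0, 1, 2} → 3 states.
Total: 5.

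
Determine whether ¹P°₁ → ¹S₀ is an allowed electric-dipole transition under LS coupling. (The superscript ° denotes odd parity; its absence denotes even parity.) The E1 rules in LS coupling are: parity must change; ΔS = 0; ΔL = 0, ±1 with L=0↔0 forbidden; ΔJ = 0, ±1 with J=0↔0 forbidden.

Parity must change: odd → even — ✓.
ΔS = 0: S: 0 → 0 — ✓.
ΔL = 0, ±1 (not L=0↔0): L: 1 → 0, ΔL = -1 — ✓.
ΔJ = 0, ±1 (not J=0↔0): J: 1 → 0, ΔJ = -1 — ✓.
All four E1 rules are satisfied.

allowed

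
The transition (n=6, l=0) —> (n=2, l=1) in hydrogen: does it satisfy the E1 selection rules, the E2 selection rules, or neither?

Δl = 1 − 0 = +1; l_i + l_f = 1.
E1 (Δl = ±1): satisfied.
E2 (Δl = 0,±2, l_i+l_f ≥ 2): not satisfied.

E1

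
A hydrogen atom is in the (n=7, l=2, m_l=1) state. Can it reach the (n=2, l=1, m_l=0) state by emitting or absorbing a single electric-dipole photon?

Δl = 1 − 2 = -1; the E1 rule Δl = ±1 is satisfied.
m_l: 1 → 0 (Δm_l = -1). |Δm_l| ≤ 1 satisfied.
All E1 selection rules are satisfied.

allowed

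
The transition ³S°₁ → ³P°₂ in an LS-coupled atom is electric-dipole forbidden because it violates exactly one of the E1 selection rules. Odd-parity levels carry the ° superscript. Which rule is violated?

parity

Initial level: S=1, L=0, J=1, parity odd. Final level: S=1, L=1, J=2, parity odd.
ΔL = 0, ±1 (not L=0↔0): L: 0 → 1, ΔL = +1 — ✓.
ΔJ = 0, ±1 (not J=0↔0): J: 1 → 2, ΔJ = +1 — ✓.
ΔS = 0: S: 1 → 1 — ✓.
Parity must change: odd → odd — ✗.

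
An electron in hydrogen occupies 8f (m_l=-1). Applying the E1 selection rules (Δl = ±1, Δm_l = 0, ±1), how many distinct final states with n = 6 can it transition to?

6

E1 requires Δl = ±1, so l_f ∈ {2, 4}; with 0 ≤ l_f ≤ n_f−1 = 5, the allowed l_f values are {2, 4}.
For l_f = 2: m_f ∈ {m_i−1, m_i, m_i+1} ∩ [−2, 2] = {-2, -1, 0} → 3 states.
For l_f = 4: m_f ∈ {m_i−1, m_i, m_i+1} ∩ [−4, 4] = {-2, -1, 0} → 3 states.
Total: 6.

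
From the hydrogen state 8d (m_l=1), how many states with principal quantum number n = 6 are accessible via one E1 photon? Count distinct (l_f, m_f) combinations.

5

E1 requires Δl = ±1, so l_f ∈ {1, 3}; with 0 ≤ l_f ≤ n_f−1 = 5, the allowed l_f values are {1, 3}.
For l_f = 1: m_f ∈ {m_i−1, m_i, m_i+1} ∩ [−1, 1] = {0, 1} → 2 states.
For l_f = 3: m_f ∈ {m_i−1, m_i, m_i+1} ∩ [−3, 3] = {0, 1, 2} → 3 states.
Total: 5.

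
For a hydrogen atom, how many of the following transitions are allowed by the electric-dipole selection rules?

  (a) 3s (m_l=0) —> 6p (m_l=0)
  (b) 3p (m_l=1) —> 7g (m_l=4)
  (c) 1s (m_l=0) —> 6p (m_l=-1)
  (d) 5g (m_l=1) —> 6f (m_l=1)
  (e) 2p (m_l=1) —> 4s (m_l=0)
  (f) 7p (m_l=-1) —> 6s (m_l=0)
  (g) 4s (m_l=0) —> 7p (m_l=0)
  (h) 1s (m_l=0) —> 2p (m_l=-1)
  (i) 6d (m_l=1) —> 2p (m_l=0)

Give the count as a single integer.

(a) allowed
(b) forbidden — Δl = +3 (E1 requires Δl = ±1); Δm_l = +3 (E1 requires Δm_l = 0, ±1)
(c) allowed
(d) allowed
(e) allowed
(f) allowed
(g) allowed
(h) allowed
(i) allowed
Total allowed: 8 of 9.

8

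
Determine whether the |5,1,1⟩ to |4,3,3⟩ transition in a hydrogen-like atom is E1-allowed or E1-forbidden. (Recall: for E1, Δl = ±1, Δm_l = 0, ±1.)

forbidden

l: 1 → 3 (Δl = +2). Δl = ±1 violated.
m_l: 1 → 3 (Δm_l = +2). |Δm_l| ≤ 1 violated.
The transition is electric-dipole forbidden.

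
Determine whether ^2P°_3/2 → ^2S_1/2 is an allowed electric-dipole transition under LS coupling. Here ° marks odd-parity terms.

ΔS = 0: S: 1/2 → 1/2 — satisfied.
ΔJ = 0, ±1 (not J=0↔0): J: 3/2 → 1/2, ΔJ = -1 — satisfied.
ΔL = 0, ±1 (not L=0↔0): L: 1 → 0, ΔL = -1 — satisfied.
Parity must change: odd → even — satisfied.
All four E1 rules are satisfied.

allowed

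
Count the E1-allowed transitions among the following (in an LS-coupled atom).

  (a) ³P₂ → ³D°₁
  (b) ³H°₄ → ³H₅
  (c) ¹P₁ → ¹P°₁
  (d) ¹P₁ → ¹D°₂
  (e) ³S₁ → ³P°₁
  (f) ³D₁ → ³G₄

(a) allowed
(b) allowed
(c) allowed
(d) allowed
(e) allowed
(f) forbidden (parity, ΔL, ΔJ fail)
Total allowed: 5 of 6.

5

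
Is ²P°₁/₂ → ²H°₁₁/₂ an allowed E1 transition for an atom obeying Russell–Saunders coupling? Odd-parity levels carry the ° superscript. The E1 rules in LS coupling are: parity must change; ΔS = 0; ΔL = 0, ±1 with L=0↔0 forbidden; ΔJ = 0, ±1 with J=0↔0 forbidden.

Reading off the term symbols: S 1/2→1/2, L 1→5, J 1/2→11/2, parity odd→odd.
Parity must change: odd → odd — ✗.
ΔS = 0: S: 1/2 → 1/2 — ✓.
ΔJ = 0, ±1 (not J=0↔0): J: 1/2 → 11/2, ΔJ = +5 — ✗.
ΔL = 0, ±1 (not L=0↔0): L: 1 → 5, ΔL = +4 — ✗.
Rule(s) violated: parity, ΔL, ΔJ.

forbidden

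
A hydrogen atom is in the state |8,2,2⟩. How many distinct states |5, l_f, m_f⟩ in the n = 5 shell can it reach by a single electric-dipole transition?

4

E1 requires Δl = ±1, so l_f ∈ {1, 3}; with 0 ≤ l_f ≤ n_f−1 = 4, the allowed l_f values are {1, 3}.
For l_f = 1: m_f ∈ {m_i−1, m_i, m_i+1} ∩ [−1, 1] = {1} → 1 state.
For l_f = 3: m_f ∈ {m_i−1, m_i, m_i+1} ∩ [−3, 3] = {1, 2, 3} → 3 states.
Total: 4.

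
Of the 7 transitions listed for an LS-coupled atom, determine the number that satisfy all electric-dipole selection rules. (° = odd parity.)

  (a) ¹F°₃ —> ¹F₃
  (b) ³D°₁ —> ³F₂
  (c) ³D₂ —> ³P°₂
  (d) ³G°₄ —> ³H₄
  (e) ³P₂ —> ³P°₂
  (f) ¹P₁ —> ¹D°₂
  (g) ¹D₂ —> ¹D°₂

7

(a) allowed
(b) allowed
(c) allowed
(d) allowed
(e) allowed
(f) allowed
(g) allowed
Total allowed: 7 of 7.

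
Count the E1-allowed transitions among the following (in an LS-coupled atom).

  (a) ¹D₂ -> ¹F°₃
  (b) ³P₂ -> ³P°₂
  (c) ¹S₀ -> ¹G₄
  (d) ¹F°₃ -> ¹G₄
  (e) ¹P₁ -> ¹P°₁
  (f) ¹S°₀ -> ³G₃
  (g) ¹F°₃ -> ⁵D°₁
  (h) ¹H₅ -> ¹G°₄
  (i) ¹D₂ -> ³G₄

5

(a) allowed
(b) allowed
(c) forbidden (parity, ΔL, ΔJ fail)
(d) allowed
(e) allowed
(f) forbidden (ΔS, ΔL, ΔJ fail)
(g) forbidden (parity, ΔS, ΔJ fail)
(h) allowed
(i) forbidden (parity, ΔS, ΔL, ΔJ fail)
Total allowed: 5 of 9.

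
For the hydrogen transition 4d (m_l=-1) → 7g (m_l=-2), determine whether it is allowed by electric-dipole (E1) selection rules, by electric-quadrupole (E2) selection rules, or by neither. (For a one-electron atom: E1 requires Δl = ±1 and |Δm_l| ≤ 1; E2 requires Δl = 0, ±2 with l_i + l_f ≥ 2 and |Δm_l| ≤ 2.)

E2

Δl = 4 − 2 = +2; l_i + l_f = 6.
Δm_l = -1.
E1 (Δl = ±1, |Δm_l| ≤ 1): not satisfied.
E2 (Δl = 0,±2, l_i+l_f ≥ 2, |Δm_l| ≤ 2): satisfied.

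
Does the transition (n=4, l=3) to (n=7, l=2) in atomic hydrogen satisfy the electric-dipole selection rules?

allowed

l: 3 → 2 (Δl = -1). Δl = ±1 ok.
All E1 selection rules are satisfied.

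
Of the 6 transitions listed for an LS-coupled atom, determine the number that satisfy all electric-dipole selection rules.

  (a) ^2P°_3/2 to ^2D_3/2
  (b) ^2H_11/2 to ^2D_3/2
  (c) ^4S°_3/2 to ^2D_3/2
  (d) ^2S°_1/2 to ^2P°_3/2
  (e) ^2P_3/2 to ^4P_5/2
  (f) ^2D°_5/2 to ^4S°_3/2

(a) allowed
(b) forbidden (parity, ΔL, ΔJ fail)
(c) forbidden (ΔS, ΔL fail)
(d) forbidden (parity fails)
(e) forbidden (parity, ΔS fail)
(f) forbidden (parity, ΔS, ΔL fail)
Total allowed: 1 of 6.

1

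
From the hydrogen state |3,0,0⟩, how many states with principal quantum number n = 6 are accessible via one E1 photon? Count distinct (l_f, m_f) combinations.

E1 requires Δl = ±1, so l_f ∈ {-1, 1}; with 0 ≤ l_f ≤ n_f−1 = 5, the allowed l_f values are {1}.
For l_f = 1: m_f ∈ {m_i−1, m_i, m_i+1} ∩ [−1, 1] = {-1, 0, 1} → 3 states.
Total: 3.

3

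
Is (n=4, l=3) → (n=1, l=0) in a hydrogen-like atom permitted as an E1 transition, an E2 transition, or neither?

Δl = 0 − 3 = -3; l_i + l_f = 3.
E1 (Δl = ±1): not satisfied.
E2 (Δl = 0,±2, l_i+l_f ≥ 2): not satisfied.

neither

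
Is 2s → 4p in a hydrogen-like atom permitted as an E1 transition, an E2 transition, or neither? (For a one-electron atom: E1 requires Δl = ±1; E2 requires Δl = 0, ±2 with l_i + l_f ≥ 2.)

E1

Δl = 1 − 0 = +1; l_i + l_f = 1.
E1 (Δl = ±1): satisfied.
E2 (Δl = 0,±2, l_i+l_f ≥ 2): not satisfied.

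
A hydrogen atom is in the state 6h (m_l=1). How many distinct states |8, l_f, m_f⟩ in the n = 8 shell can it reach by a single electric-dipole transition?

E1 requires Δl = ±1, so l_f ∈ {4, 6}; with 0 ≤ l_f ≤ n_f−1 = 7, the allowed l_f values are {4, 6}.
For l_f = 4: m_f ∈ {m_i−1, m_i, m_i+1} ∩ [−4, 4] = {0, 1, 2} → 3 states.
For l_f = 6: m_f ∈ {m_i−1, m_i, m_i+1} ∩ [−6, 6] = {0, 1, 2} → 3 states.
Total: 6.

6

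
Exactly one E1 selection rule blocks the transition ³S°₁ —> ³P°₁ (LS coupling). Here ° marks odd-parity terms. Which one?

parity

Parity must change: odd → odd — ✗.
ΔS = 0: S: 1 → 1 — ✓.
ΔL = 0, ±1 (not L=0↔0): L: 0 → 1, ΔL = +1 — ✓.
ΔJ = 0, ±1 (not J=0↔0): J: 1 → 1, ΔJ = +0 — ✓.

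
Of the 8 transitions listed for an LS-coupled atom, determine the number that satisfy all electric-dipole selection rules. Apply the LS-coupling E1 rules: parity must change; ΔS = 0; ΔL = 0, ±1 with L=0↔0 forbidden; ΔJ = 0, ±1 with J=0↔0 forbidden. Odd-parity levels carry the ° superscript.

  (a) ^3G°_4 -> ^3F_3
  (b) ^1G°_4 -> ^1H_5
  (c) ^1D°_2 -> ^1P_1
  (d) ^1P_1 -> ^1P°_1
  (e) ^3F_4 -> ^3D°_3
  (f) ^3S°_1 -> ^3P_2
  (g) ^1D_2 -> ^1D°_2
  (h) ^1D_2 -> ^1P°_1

8

(a) allowed
(b) allowed
(c) allowed
(d) allowed
(e) allowed
(f) allowed
(g) allowed
(h) allowed
Total allowed: 8 of 8.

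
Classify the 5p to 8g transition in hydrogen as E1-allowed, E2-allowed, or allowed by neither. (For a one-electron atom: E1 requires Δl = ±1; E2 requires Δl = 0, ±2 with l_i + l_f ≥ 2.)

Δl = 4 − 1 = +3; l_i + l_f = 5.
E1 (Δl = ±1): not satisfied.
E2 (Δl = 0,±2, l_i+l_f ≥ 2): not satisfied.

neither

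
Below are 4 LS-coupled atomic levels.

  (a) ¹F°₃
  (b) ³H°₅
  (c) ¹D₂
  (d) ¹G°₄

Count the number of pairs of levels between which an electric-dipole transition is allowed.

(a)–(b): forbidden (parity, ΔS, ΔL, ΔJ).
(a)–(c): allowed.
(a)–(d): forbidden (parity).
(b)–(c): forbidden (ΔS, ΔL, ΔJ).
(b)–(d): forbidden (parity, ΔS).
(c)–(d): forbidden (ΔL, ΔJ).
Allowed pairs: 1 of 6.

1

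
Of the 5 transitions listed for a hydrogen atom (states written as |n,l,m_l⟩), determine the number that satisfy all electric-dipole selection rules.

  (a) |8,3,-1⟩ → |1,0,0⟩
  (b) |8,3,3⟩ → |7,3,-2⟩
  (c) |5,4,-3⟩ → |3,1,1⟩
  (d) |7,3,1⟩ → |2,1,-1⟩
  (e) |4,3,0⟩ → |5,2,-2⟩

(a) forbidden — Δl = -3 (E1 requires Δl = ±1)
(b) forbidden — Δl = +0 (E1 requires Δl = ±1); Δm_l = -5 (E1 requires Δm_l = 0, ±1)
(c) forbidden — Δl = -3 (E1 requires Δl = ±1); Δm_l = +4 (E1 requires Δm_l = 0, ±1)
(d) forbidden — Δl = -2 (E1 requires Δl = ±1); Δm_l = -2 (E1 requires Δm_l = 0, ±1)
(e) forbidden — Δm_l = -2 (E1 requires Δm_l = 0, ±1)
Total allowed: 0 of 5.

0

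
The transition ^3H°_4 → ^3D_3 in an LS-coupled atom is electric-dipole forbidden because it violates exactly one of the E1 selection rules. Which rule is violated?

the ΔL = 0, ±1 rule

Reading off the term symbols: S 1→1, L 5→2, J 4→3, parity odd→even.
Parity must change: odd → even — ✓.
ΔS = 0: S: 1 → 1 — ✓.
ΔL = 0, ±1 (not L=0↔0): L: 5 → 2, ΔL = -3 — ✗.
ΔJ = 0, ±1 (not J=0↔0): J: 4 → 3, ΔJ = -1 — ✓.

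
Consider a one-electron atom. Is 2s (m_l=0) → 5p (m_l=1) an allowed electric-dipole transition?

allowed

Initial l = 0, final l = 1, so Δl = +1. E1 requires Δl = ±1: ✓.
m_l: 0 → 1 (Δm_l = +1). |Δm_l| ≤ 1 ✓.
All E1 selection rules are satisfied.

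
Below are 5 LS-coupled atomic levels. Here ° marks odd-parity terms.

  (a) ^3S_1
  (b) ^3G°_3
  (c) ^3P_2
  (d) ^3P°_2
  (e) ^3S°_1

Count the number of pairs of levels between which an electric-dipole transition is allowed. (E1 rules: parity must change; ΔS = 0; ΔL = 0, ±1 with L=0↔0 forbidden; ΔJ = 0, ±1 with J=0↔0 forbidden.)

3

(a)–(b): forbidden (ΔL, ΔJ).
(a)–(c): forbidden (parity).
(a)–(d): allowed.
(a)–(e): forbidden (ΔL).
(b)–(c): forbidden (ΔL).
(b)–(d): forbidden (parity, ΔL).
(b)–(e): forbidden (parity, ΔL, ΔJ).
(c)–(d): allowed.
(c)–(e): allowed.
(d)–(e): forbidden (parity).
Allowed pairs: 3 of 10.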